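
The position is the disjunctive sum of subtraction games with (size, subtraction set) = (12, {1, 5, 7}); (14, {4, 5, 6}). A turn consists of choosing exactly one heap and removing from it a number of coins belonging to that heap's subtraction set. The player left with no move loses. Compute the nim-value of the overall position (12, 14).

Heap A, S = {1, 5, 7}:
n :  0  1  2  3  4  5  6  7  8  9 10 11 12
G :  0  1  0  1  0  1  0  1  0  1  0  1  0
G_A(12) = 0.
Heap B, S = {4, 5, 6}:
n :  0  1  2  3  4  5  6  7  8  9 10 11 12 13 14
G :  0  0  0  0  1  1  1  1  2  2  0  0  0  0  1
G_B(14) = 1.
Combined Grundy value = 0 ⊕ 1 = 1.

1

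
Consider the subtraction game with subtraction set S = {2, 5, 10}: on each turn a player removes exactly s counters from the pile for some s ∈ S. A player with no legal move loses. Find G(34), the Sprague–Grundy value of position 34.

G(0) = 0
G(1) = mex{} = 0
G(2) = mex{0} = 1
G(3) = mex{0} = 1
G(4) = mex{1} = 0
G(5) = mex{1,0} = 2
G(6) = mex{0,0} = 1
G(7) = mex{2,1} = 0
G(8) = mex{1,1} = 0
G(9) = mex{0,0} = 1
G(10) = mex{0,2,0} = 1
G(11) = mex{1,1,0} = 2
G(12) = mex{1,0,1} = 2
G(13) = mex{2,0,1} = 3
G(14) = mex{2,1,0} = 3
G(15) = mex{3,1,2} = 0
G(16) = mex{3,2,1} = 0
G(17) = mex{0,2,0} = 1
G(18) = mex{0,3,0} = 1
G(19) = mex{1,3,1} = 0
G(20) = mex{1,0,1} = 2
G(21) = mex{0,0,2} = 1
G(22) = mex{2,1,2} = 0
G(23) = mex{1,1,3} = 0
G(24) = mex{0,0,3} = 1
G(25) = mex{0,2,0} = 1
G(26) = mex{1,1,0} = 2
G(27) = mex{1,0,1} = 2
G(28) = mex{2,0,1} = 3
G(29) = mex{2,1,0} = 3
G(30) = mex{3,1,2} = 0
G(31) = mex{3,2,1} = 0
G(32) = mex{0,2,0} = 1
G(33) = mex{0,3,0} = 1
G(34) = mex{1,3,1} = 0

0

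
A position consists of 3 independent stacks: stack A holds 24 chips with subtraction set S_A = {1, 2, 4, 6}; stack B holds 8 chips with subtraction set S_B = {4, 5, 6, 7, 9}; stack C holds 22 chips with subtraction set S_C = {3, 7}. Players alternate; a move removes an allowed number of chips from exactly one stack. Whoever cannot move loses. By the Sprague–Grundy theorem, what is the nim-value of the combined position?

2

Stack A, S = {1, 2, 4, 6}:
n :  0  1  2  3  4  5  6  7  8  9 10 11 12 13 14 15 16 17 18 19 20 21 22 23 24
G :  0  1  2  0  1  2  3  4  0  1  2  0  1  2  3  4  0  1  2  0  1  2  3  4  0
G_A(24) = 0.
Stack B, S = {4, 5, 6, 7, 9}:
n : 0 1 2 3 4 5 6 7 8
G : 0 0 0 0 1 1 1 1 2
G_B(8) = 2.
Stack C, S = {3, 7}:
G(0) = 0
G(1) = mex{} = 0
G(2) = mex{} = 0
G(3) = mex{0} = 1
G(4) = mex{0} = 1
G(5) = mex{0} = 1
G(6) = mex{1} = 0
G(7) = mex{1,0} = 2
G(8) = mex{1,0} = 2
G(9) = mex{0,0} = 1
G(10) = mex{2,1} = 0
G(11) = mex{2,1} = 0
G(12) = mex{1,1} = 0
G(13) = mex{0,0} = 1
G(14) = mex{0,2} = 1
G(15) = mex{0,2} = 1
G(16) = mex{1,1} = 0
G(17) = mex{1,0} = 2
G(18) = mex{1,0} = 2
G(19) = mex{0,0} = 1
G(20) = mex{2,1} = 0
G(21) = mex{2,1} = 0
G(22) = mex{1,1} = 0
G_C(22) = 0.
Combined Grundy value = 0 ⊕ 2 ⊕ 0 = 2.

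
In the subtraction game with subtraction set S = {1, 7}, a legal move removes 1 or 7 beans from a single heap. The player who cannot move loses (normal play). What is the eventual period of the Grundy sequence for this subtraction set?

n :  0  1  2  3  4  5  6  7  8  9 10 11 12 13 14
G :  0  1  0  1  0  1  0  1  0  1  0  1  0  1  0
G(n+2) = G(n) holds for n = 0,…,6 (a full window of length max(S) = 7), so the sequence is purely periodic with period 2.

2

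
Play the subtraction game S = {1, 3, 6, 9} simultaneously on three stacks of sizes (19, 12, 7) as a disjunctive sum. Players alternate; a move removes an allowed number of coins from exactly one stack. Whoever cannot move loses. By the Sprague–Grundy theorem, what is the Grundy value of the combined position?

All stacks use S = {1, 3, 6, 9}:
G(0) = 0
G(1) = mex{0} = 1
G(2) = mex{1} = 0
G(3) = mex{0,0} = 1
G(4) = mex{1,1} = 0
G(5) = mex{0,0} = 1
G(6) = mex{1,1,0} = 2
G(7) = mex{2,0,1} = 3
G(8) = mex{3,1,0} = 2
G(9) = mex{2,2,1,0} = 3
G(10) = mex{3,3,0,1} = 2
G(11) = mex{2,2,1,0} = 3
G(12) = mex{3,3,2,1} = 0
G(13) = mex{0,2,3,0} = 1
G(14) = mex{1,3,2,1} = 0
G(15) = mex{0,0,3,2} = 1
G(16) = mex{1,1,2,3} = 0
G(17) = mex{0,0,3,2} = 1
G(18) = mex{1,1,0,3} = 2
G(19) = mex{2,0,1,2} = 3
Stack A: G(19) = 3.
Stack B: G(12) = 0.
Stack C: G(7) = 3.
Combined Grundy value = 3 ⊕ 0 ⊕ 3 = 0.

0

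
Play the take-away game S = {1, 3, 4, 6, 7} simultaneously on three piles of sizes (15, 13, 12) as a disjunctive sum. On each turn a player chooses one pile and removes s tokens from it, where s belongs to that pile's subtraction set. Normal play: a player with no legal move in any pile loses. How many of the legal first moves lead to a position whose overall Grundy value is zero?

All piles use S = {1, 3, 4, 6, 7}:
G(0) = 0
G(1) = mex{0} = 1
G(2) = mex{1} = 0
G(3) = mex{0,0} = 1
G(4) = mex{1,1,0} = 2
G(5) = mex{2,0,1} = 3
G(6) = mex{3,1,0,0} = 2
G(7) = mex{2,2,1,1,0} = 3
G(8) = mex{3,3,2,0,1} = 4
G(9) = mex{4,2,3,1,0} = 5
G(10) = mex{5,3,2,2,1} = 0
G(11) = mex{0,4,3,3,2} = 1
G(12) = mex{1,5,4,2,3} = 0
G(13) = mex{0,0,5,3,2} = 1
G(14) = mex{1,1,0,4,3} = 2
G(15) = mex{2,0,1,5,4} = 3
Pile A: G(15) = 3.
Pile B: G(13) = 1.
Pile C: G(12) = 0.
Combined Grundy value = 3 ⊕ 1 ⊕ 0 = 2.
A winning move leaves total XOR = 0, i.e. changes one component's Grundy value g to g ⊕ X where X is the current total.
Pile A: need g' = 3⊕2 = 1. Options: 15−1→G=2, 15−3→G=0, 15−4→G=1, 15−6→G=5, 15−7→G=4. Hits: 1.
Pile B: need g' = 1⊕2 = 3. Options: 13−1→G=0, 13−3→G=0, 13−4→G=5, 13−6→G=3, 13−7→G=2. Hits: 1.
Pile C: need g' = 0⊕2 = 2. Options: 12−1→G=1, 12−3→G=5, 12−4→G=4, 12−6→G=2, 12−7→G=3. Hits: 1.

3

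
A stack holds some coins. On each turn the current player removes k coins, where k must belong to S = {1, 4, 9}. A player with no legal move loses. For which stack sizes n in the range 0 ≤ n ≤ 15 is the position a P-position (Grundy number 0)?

n :  0  1  2  3  4  5  6  7  8  9 10 11 12 13 14 15
G :  0  1  0  1  2  0  1  0  1  2  0  1  0  1  2  0
P-positions are exactly the n with G(n) = 0.

0, 2, 5, 7, 10, 12, 15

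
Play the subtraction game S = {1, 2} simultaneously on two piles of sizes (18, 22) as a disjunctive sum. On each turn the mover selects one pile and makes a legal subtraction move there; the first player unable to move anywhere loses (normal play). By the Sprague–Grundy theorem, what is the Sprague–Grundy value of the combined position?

1

All piles use S = {1, 2}:
G(0) = 0
G(1) = mex{0} = 1
G(2) = mex{1,0} = 2
G(3) = mex{2,1} = 0
G(4) = mex{0,2} = 1
G(5) = mex{1,0} = 2
G(6) = mex{2,1} = 0
G(7) = mex{0,2} = 1
G(8) = mex{1,0} = 2
G(9) = mex{2,1} = 0
G(10) = mex{0,2} = 1
G(11) = mex{1,0} = 2
G(12) = mex{2,1} = 0
G(13) = mex{0,2} = 1
G(14) = mex{1,0} = 2
G(15) = mex{2,1} = 0
G(16) = mex{0,2} = 1
G(17) = mex{1,0} = 2
G(18) = mex{2,1} = 0
G(19) = mex{0,2} = 1
G(20) = mex{1,0} = 2
G(21) = mex{2,1} = 0
G(22) = mex{0,2} = 1
Pile A: G(18) = 0.
Pile B: G(22) = 1.
Combined Grundy value = 0 ⊕ 1 = 1.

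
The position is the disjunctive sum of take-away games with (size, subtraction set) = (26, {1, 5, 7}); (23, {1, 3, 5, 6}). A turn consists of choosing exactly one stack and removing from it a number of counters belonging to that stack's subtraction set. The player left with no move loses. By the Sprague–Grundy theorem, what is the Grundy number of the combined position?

Stack A, S = {1, 5, 7}:
G(0) = 0
G(1) = mex{0} = 1
G(2) = mex{1} = 0
G(3) = mex{0} = 1
G(4) = mex{1} = 0
G(5) = mex{0,0} = 1
G(6) = mex{1,1} = 0
G(7) = mex{0,0,0} = 1
G(8) = mex{1,1,1} = 0
G(9) = mex{0,0,0} = 1
G(10) = mex{1,1,1} = 0
G(11) = mex{0,0,0} = 1
G(12) = mex{1,1,1} = 0
G(13) = mex{0,0,0} = 1
G(14) = mex{1,1,1} = 0
G(15) = mex{0,0,0} = 1
G(16) = mex{1,1,1} = 0
G(17) = mex{0,0,0} = 1
G(18) = mex{1,1,1} = 0
G(19) = mex{0,0,0} = 1
G(20) = mex{1,1,1} = 0
G(21) = mex{0,0,0} = 1
G(22) = mex{1,1,1} = 0
G(23) = mex{0,0,0} = 1
G(24) = mex{1,1,1} = 0
G(25) = mex{0,0,0} = 1
G(26) = mex{1,1,1} = 0
G_A(26) = 0.
Stack B, S = {1, 3, 5, 6}:
n :  0  1  2  3  4  5  6  7  8  9 10 11 12 13 14 15 16 17 18 19 20 21 22 23
G :  0  1  0  1  0  1  2  3  2  3  2  0  1  0  1  0  1  2  3  2  3  2  0  1
G_B(23) = 1.
Combined Grundy value = 0 ⊕ 1 = 1.

1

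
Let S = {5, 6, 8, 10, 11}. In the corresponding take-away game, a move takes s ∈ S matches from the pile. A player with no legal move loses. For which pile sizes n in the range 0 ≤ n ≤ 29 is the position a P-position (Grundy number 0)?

0, 1, 2, 3, 4, 16, 17, 18, 19, 20

G(0) = 0
G(1) = mex{} = 0
G(2) = mex{} = 0
G(3) = mex{} = 0
G(4) = mex{} = 0
G(5) = mex{0} = 1
G(6) = mex{0,0} = 1
G(7) = mex{0,0} = 1
G(8) = mex{0,0,0} = 1
G(9) = mex{0,0,0} = 1
G(10) = mex{1,0,0,0} = 2
G(11) = mex{1,1,0,0,0} = 2
G(12) = mex{1,1,0,0,0} = 2
G(13) = mex{1,1,1,0,0} = 2
G(14) = mex{1,1,1,0,0} = 2
G(15) = mex{2,1,1,1,0} = 3
G(16) = mex{2,2,1,1,1} = 0
G(17) = mex{2,2,1,1,1} = 0
G(18) = mex{2,2,2,1,1} = 0
G(19) = mex{2,2,2,1,1} = 0
G(20) = mex{3,2,2,2,1} = 0
G(21) = mex{0,3,2,2,2} = 1
G(22) = mex{0,0,2,2,2} = 1
G(23) = mex{0,0,3,2,2} = 1
G(24) = mex{0,0,0,2,2} = 1
G(25) = mex{0,0,0,3,2} = 1
G(26) = mex{1,0,0,0,3} = 2
G(27) = mex{1,1,0,0,0} = 2
G(28) = mex{1,1,0,0,0} = 2
G(29) = mex{1,1,1,0,0} = 2
P-positions are exactly the n with G(n) = 0.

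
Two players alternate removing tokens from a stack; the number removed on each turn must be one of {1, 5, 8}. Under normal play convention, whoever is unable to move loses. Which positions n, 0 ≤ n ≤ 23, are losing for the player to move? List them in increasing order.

0, 2, 4, 6, 13, 15, 17, 19

G(0) = 0
G(1) = mex{0} = 1
G(2) = mex{1} = 0
G(3) = mex{0} = 1
G(4) = mex{1} = 0
G(5) = mex{0,0} = 1
G(6) = mex{1,1} = 0
G(7) = mex{0,0} = 1
G(8) = mex{1,1,0} = 2
G(9) = mex{2,0,1} = 3
G(10) = mex{3,1,0} = 2
G(11) = mex{2,0,1} = 3
G(12) = mex{3,1,0} = 2
G(13) = mex{2,2,1} = 0
G(14) = mex{0,3,0} = 1
G(15) = mex{1,2,1} = 0
G(16) = mex{0,3,2} = 1
G(17) = mex{1,2,3} = 0
G(18) = mex{0,0,2} = 1
G(19) = mex{1,1,3} = 0
G(20) = mex{0,0,2} = 1
G(21) = mex{1,1,0} = 2
G(22) = mex{2,0,1} = 3
G(23) = mex{3,1,0} = 2
P-positions are exactly the n with G(n) = 0.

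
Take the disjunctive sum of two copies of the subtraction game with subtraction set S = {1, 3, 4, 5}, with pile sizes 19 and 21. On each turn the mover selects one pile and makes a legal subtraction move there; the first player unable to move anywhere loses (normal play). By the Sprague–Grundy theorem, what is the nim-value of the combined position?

2

All piles use S = {1, 3, 4, 5}:
G(0) = 0
G(1) = mex{0} = 1
G(2) = mex{1} = 0
G(3) = mex{0,0} = 1
G(4) = mex{1,1,0} = 2
G(5) = mex{2,0,1,0} = 3
G(6) = mex{3,1,0,1} = 2
G(7) = mex{2,2,1,0} = 3
G(8) = mex{3,3,2,1} = 0
G(9) = mex{0,2,3,2} = 1
G(10) = mex{1,3,2,3} = 0
G(11) = mex{0,0,3,2} = 1
G(12) = mex{1,1,0,3} = 2
G(13) = mex{2,0,1,0} = 3
G(14) = mex{3,1,0,1} = 2
G(15) = mex{2,2,1,0} = 3
G(16) = mex{3,3,2,1} = 0
G(17) = mex{0,2,3,2} = 1
G(18) = mex{1,3,2,3} = 0
G(19) = mex{0,0,3,2} = 1
G(20) = mex{1,1,0,3} = 2
G(21) = mex{2,0,1,0} = 3
Pile A: G(19) = 1.
Pile B: G(21) = 3.
Combined Grundy value = 1 ⊕ 3 = 2.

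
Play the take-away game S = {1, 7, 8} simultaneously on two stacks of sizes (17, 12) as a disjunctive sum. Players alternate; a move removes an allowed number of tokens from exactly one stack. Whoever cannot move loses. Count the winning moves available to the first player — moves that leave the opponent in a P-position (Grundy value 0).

All stacks use S = {1, 7, 8}:
G(0) = 0
G(1) = mex{0} = 1
G(2) = mex{1} = 0
G(3) = mex{0} = 1
G(4) = mex{1} = 0
G(5) = mex{0} = 1
G(6) = mex{1} = 0
G(7) = mex{0,0} = 1
G(8) = mex{1,1,0} = 2
G(9) = mex{2,0,1} = 3
G(10) = mex{3,1,0} = 2
G(11) = mex{2,0,1} = 3
G(12) = mex{3,1,0} = 2
G(13) = mex{2,0,1} = 3
G(14) = mex{3,1,0} = 2
G(15) = mex{2,2,1} = 0
G(16) = mex{0,3,2} = 1
G(17) = mex{1,2,3} = 0
Stack A: G(17) = 0.
Stack B: G(12) = 2.
Combined Grundy value = 0 ⊕ 2 = 2.
A winning move leaves total XOR = 0, i.e. changes one component's Grundy value g to g ⊕ X where X is the current total.
Stack A: need g' = 0⊕2 = 2. Options: 17−1→G=1, 17−7→G=2, 17−8→G=3. Hits: 1.
Stack B: need g' = 2⊕2 = 0. Options: 12−1→G=3, 12−7→G=1, 12−8→G=0. Hits: 1.

2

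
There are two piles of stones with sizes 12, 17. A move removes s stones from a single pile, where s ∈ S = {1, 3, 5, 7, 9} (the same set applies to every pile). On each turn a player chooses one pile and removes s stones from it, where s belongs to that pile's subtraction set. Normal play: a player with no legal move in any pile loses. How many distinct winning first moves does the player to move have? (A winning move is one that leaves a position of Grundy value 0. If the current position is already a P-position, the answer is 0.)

All piles use S = {1, 3, 5, 7, 9}:
G(0) = 0
G(1) = mex{0} = 1
G(2) = mex{1} = 0
G(3) = mex{0,0} = 1
G(4) = mex{1,1} = 0
G(5) = mex{0,0,0} = 1
G(6) = mex{1,1,1} = 0
G(7) = mex{0,0,0,0} = 1
G(8) = mex{1,1,1,1} = 0
G(9) = mex{0,0,0,0,0} = 1
G(10) = mex{1,1,1,1,1} = 0
G(11) = mex{0,0,0,0,0} = 1
G(12) = mex{1,1,1,1,1} = 0
G(13) = mex{0,0,0,0,0} = 1
G(14) = mex{1,1,1,1,1} = 0
G(15) = mex{0,0,0,0,0} = 1
G(16) = mex{1,1,1,1,1} = 0
G(17) = mex{0,0,0,0,0} = 1
Pile A: G(12) = 0.
Pile B: G(17) = 1.
Combined Grundy value = 0 ⊕ 1 = 1.
A winning move leaves total XOR = 0, i.e. changes one component's Grundy value g to g ⊕ X where X is the current total.
Pile A: need g' = 0⊕1 = 1. Options: 12−1→G=1, 12−3→G=1, 12−5→G=1, 12−7→G=1, 12−9→G=1. Hits: 5.
Pile B: need g' = 1⊕1 = 0. Options: 17−1→G=0, 17−3→G=0, 17−5→G=0, 17−7→G=0, 17−9→G=0. Hits: 5.

10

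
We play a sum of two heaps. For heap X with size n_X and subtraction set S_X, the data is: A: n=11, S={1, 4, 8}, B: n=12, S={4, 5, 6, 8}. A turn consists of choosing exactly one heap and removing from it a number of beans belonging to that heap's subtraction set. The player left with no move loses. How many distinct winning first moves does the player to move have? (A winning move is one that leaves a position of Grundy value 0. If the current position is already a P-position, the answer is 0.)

Heap A, S = {1, 4, 8}:
n :  0  1  2  3  4  5  6  7  8  9 10 11
G :  0  1  0  1  2  0  1  0  1  2  3  2
G_A(11) = 2.
Heap B, S = {4, 5, 6, 8}:
n :  0  1  2  3  4  5  6  7  8  9 10 11 12
G :  0  0  0  0  1  1  1  1  2  2  2  2  0
G_B(12) = 0.
Combined Grundy value = 2 ⊕ 0 = 2.
A winning move leaves total XOR = 0, i.e. changes one component's Grundy value g to g ⊕ X where X is the current total.
Heap A: need g' = 2⊕2 = 0. Options: 11−1→G=3, 11−4→G=0, 11−8→G=1. Hits: 1.
Heap B: need g' = 0⊕2 = 2. Options: 12−4→G=2, 12−5→G=1, 12−6→G=1, 12−8→G=1. Hits: 1.

2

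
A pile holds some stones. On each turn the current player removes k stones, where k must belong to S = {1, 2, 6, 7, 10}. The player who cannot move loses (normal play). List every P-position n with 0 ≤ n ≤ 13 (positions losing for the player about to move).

G(0) = 0
G(1) = mex{0} = 1
G(2) = mex{1,0} = 2
G(3) = mex{2,1} = 0
G(4) = mex{0,2} = 1
G(5) = mex{1,0} = 2
G(6) = mex{2,1,0} = 3
G(7) = mex{3,2,1,0} = 4
G(8) = mex{4,3,2,1} = 0
G(9) = mex{0,4,0,2} = 1
G(10) = mex{1,0,1,0,0} = 2
G(11) = mex{2,1,2,1,1} = 0
G(12) = mex{0,2,3,2,2} = 1
G(13) = mex{1,0,4,3,0} = 2
P-positions are exactly the n with G(n) = 0.

0, 3, 8, 11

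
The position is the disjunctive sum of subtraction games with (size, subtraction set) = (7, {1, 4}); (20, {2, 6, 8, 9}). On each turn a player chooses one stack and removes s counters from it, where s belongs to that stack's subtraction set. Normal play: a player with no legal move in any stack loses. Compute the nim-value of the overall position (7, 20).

0

Stack A, S = {1, 4}:
n : 0 1 2 3 4 5 6 7
G : 0 1 0 1 2 0 1 0
G_A(7) = 0.
Stack B, S = {2, 6, 8, 9}:
n :  0  1  2  3  4  5  6  7  8  9 10 11 12 13 14 15 16 17 18 19 20
G :  0  0  1  1  0  0  1  1  2  2  3  3  2  2  3  0  0  1  1  0  0
G_B(20) = 0.
Combined Grundy value = 0 ⊕ 0 = 0.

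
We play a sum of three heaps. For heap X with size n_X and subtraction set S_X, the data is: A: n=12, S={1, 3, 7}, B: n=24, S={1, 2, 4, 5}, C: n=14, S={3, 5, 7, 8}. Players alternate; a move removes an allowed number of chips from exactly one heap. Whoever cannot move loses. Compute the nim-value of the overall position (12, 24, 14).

1

Heap A, S = {1, 3, 7}:
n :  0  1  2  3  4  5  6  7  8  9 10 11 12
G :  0  1  0  1  0  1  0  1  0  1  0  1  0
G_A(12) = 0.
Heap B, S = {1, 2, 4, 5}:
G(0) = 0
G(1) = mex{0} = 1
G(2) = mex{1,0} = 2
G(3) = mex{2,1} = 0
G(4) = mex{0,2,0} = 1
G(5) = mex{1,0,1,0} = 2
G(6) = mex{2,1,2,1} = 0
G(7) = mex{0,2,0,2} = 1
G(8) = mex{1,0,1,0} = 2
G(9) = mex{2,1,2,1} = 0
G(10) = mex{0,2,0,2} = 1
G(11) = mex{1,0,1,0} = 2
G(12) = mex{2,1,2,1} = 0
G(13) = mex{0,2,0,2} = 1
G(14) = mex{1,0,1,0} = 2
G(15) = mex{2,1,2,1} = 0
G(16) = mex{0,2,0,2} = 1
G(17) = mex{1,0,1,0} = 2
G(18) = mex{2,1,2,1} = 0
G(19) = mex{0,2,0,2} = 1
G(20) = mex{1,0,1,0} = 2
G(21) = mex{2,1,2,1} = 0
G(22) = mex{0,2,0,2} = 1
G(23) = mex{1,0,1,0} = 2
G(24) = mex{2,1,2,1} = 0
G_B(24) = 0.
Heap C, S = {3, 5, 7, 8}:
G(0) = 0
G(1) = mex{} = 0
G(2) = mex{} = 0
G(3) = mex{0} = 1
G(4) = mex{0} = 1
G(5) = mex{0,0} = 1
G(6) = mex{1,0} = 2
G(7) = mex{1,0,0} = 2
G(8) = mex{1,1,0,0} = 2
G(9) = mex{2,1,0,0} = 3
G(10) = mex{2,1,1,0} = 3
G(11) = mex{2,2,1,1} = 0
G(12) = mex{3,2,1,1} = 0
G(13) = mex{3,2,2,1} = 0
G(14) = mex{0,3,2,2} = 1
G_C(14) = 1.
Combined Grundy value = 0 ⊕ 0 ⊕ 1 = 1.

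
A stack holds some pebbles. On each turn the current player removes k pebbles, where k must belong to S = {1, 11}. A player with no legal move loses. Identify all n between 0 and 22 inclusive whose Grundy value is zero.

n :  0  1  2  3  4  5  6  7  8  9 10 11 12 13 14 15 16 17 18 19 20 21 22
G :  0  1  0  1  0  1  0  1  0  1  0  1  0  1  0  1  0  1  0  1  0  1  0
P-positions are exactly the n with G(n) = 0.

0, 2, 4, 6, 8, 10, 12, 14, 16, 18, 20, 22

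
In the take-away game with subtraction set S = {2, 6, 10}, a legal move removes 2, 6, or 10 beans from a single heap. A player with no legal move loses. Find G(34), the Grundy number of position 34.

n :  0  1  2  3  4  5  6  7  8  9 10 11 12 13 14 15 16 17 18 19 20 21 22 23 24 25 26 27 28 29 30 31 32 33 34
G :  0  0  1  1  0  0  1  1  0  0  1  1  0  0  1  1  0  0  1  1  0  0  1  1  0  0  1  1  0  0  1  1  0  0  1

1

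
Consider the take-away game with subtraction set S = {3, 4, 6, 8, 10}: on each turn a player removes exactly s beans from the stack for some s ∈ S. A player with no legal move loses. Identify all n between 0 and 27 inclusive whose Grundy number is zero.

0, 1, 2, 13, 14, 15, 26, 27

n :  0  1  2  3  4  5  6  7  8  9 10 11 12 13 14 15 16 17 18 19 20 21 22 23 24 25 26 27
G :  0  0  0  1  1  1  2  2  2  3  3  3  4  0  0  0  1  1  1  2  2  2  3  3  3  4  0  0
P-positions are exactly the n with G(n) = 0.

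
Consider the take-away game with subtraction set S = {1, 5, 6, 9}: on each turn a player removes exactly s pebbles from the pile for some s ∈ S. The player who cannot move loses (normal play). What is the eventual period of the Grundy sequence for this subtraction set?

12

n :  0  1  2  3  4  5  6  7  8  9 10 11 12 13 14 15 16 17 18 19 20 21 22 23 24 25
G :  0  1  0  1  0  1  2  3  2  3  2  3  0  1  0  1  0  1  2  3  2  3  2  3  0  1
G(n+12) = G(n) holds for n = 0,…,8 (a full window of length max(S) = 9), so the sequence is purely periodic with period 12.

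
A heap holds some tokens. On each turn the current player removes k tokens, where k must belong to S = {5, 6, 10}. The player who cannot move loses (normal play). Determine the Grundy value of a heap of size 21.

1

G(0) = 0
G(1) = mex{} = 0
G(2) = mex{} = 0
G(3) = mex{} = 0
G(4) = mex{} = 0
G(5) = mex{0} = 1
G(6) = mex{0,0} = 1
G(7) = mex{0,0} = 1
G(8) = mex{0,0} = 1
G(9) = mex{0,0} = 1
G(10) = mex{1,0,0} = 2
G(11) = mex{1,1,0} = 2
G(12) = mex{1,1,0} = 2
G(13) = mex{1,1,0} = 2
G(14) = mex{1,1,0} = 2
G(15) = mex{2,1,1} = 0
G(16) = mex{2,2,1} = 0
G(17) = mex{2,2,1} = 0
G(18) = mex{2,2,1} = 0
G(19) = mex{2,2,1} = 0
G(20) = mex{0,2,2} = 1
G(21) = mex{0,0,2} = 1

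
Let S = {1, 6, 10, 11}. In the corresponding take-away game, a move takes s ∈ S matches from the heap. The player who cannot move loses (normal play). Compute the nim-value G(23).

0

n :  0  1  2  3  4  5  6  7  8  9 10 11 12 13 14 15 16 17 18 19 20 21 22 23
G :  0  1  0  1  0  1  2  0  1  0  1  2  3  2  3  2  0  1  2  3  2  0  1  0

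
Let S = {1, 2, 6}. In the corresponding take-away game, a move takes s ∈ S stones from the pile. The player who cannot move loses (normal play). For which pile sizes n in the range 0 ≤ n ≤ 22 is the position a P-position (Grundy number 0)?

n :  0  1  2  3  4  5  6  7  8  9 10 11 12 13 14 15 16 17 18 19 20 21 22
G :  0  1  2  0  1  2  3  0  1  2  0  1  2  3  0  1  2  0  1  2  3  0  1
P-positions are exactly the n with G(n) = 0.

0, 3, 7, 10, 14, 17, 21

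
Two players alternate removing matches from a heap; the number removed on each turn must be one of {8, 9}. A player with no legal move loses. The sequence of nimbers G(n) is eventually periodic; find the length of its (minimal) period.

17

G(0) = 0
G(1) = mex{} = 0
G(2) = mex{} = 0
G(3) = mex{} = 0
G(4) = mex{} = 0
G(5) = mex{} = 0
G(6) = mex{} = 0
G(7) = mex{} = 0
G(8) = mex{0} = 1
G(9) = mex{0,0} = 1
G(10) = mex{0,0} = 1
G(11) = mex{0,0} = 1
G(12) = mex{0,0} = 1
G(13) = mex{0,0} = 1
G(14) = mex{0,0} = 1
G(15) = mex{0,0} = 1
G(16) = mex{1,0} = 2
G(17) = mex{1,1} = 0
G(18) = mex{1,1} = 0
G(19) = mex{1,1} = 0
G(20) = mex{1,1} = 0
G(21) = mex{1,1} = 0
G(22) = mex{1,1} = 0
G(23) = mex{1,1} = 0
G(24) = mex{2,1} = 0
G(25) = mex{0,2} = 1
G(26) = mex{0,0} = 1
G(27) = mex{0,0} = 1
G(28) = mex{0,0} = 1
G(29) = mex{0,0} = 1
G(30) = mex{0,0} = 1
G(31) = mex{0,0} = 1
G(32) = mex{0,0} = 1
G(33) = mex{1,0} = 2
G(34) = mex{1,1} = 0
G(35) = mex{1,1} = 0
G(n+17) = G(n) holds for n = 0,…,8 (a full window of length max(S) = 9), so the sequence is purely periodic with period 17.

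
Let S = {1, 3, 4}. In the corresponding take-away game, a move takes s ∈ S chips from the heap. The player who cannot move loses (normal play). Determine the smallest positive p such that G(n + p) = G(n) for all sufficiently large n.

7

n :  0  1  2  3  4  5  6  7  8  9 10 11 12 13 14 15
G :  0  1  0  1  2  3  2  0  1  0  1  2  3  2  0  1
G(n+7) = G(n) holds for n = 0,…,3 (a full window of length max(S) = 4), so the sequence is purely periodic with period 7.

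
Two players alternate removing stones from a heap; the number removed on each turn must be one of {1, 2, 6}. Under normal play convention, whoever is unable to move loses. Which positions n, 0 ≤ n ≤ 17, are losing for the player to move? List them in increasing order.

0, 3, 7, 10, 14, 17

n :  0  1  2  3  4  5  6  7  8  9 10 11 12 13 14 15 16 17
G :  0  1  2  0  1  2  3  0  1  2  0  1  2  3  0  1  2  0
P-positions are exactly the n with G(n) = 0.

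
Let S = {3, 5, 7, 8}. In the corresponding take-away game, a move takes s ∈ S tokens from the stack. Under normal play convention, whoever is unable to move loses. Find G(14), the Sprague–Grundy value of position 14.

1

n :  0  1  2  3  4  5  6  7  8  9 10 11 12 13 14
G :  0  0  0  1  1  1  2  2  2  3  3  0  0  0  1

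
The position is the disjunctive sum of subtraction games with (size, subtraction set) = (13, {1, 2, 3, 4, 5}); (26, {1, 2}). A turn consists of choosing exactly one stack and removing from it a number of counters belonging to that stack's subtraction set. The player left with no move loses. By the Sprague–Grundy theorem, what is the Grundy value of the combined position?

Stack A, S = {1, 2, 3, 4, 5}:
n :  0  1  2  3  4  5  6  7  8  9 10 11 12 13
G :  0  1  2  3  4  5  0  1  2  3  4  5  0  1
G_A(13) = 1.
Stack B, S = {1, 2}:
n :  0  1  2  3  4  5  6  7  8  9 10 11 12 13 14 15 16 17 18 19 20 21 22 23 24 25 26
G :  0  1  2  0  1  2  0  1  2  0  1  2  0  1  2  0  1  2  0  1  2  0  1  2  0  1  2
G_B(26) = 2.
Combined Grundy value = 1 ⊕ 2 = 3.

3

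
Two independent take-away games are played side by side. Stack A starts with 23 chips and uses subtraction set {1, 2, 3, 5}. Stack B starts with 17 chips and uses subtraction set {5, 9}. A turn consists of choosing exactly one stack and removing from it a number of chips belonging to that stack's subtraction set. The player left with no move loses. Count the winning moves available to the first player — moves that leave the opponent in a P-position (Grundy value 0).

Stack A, S = {1, 2, 3, 5}:
n :  0  1  2  3  4  5  6  7  8  9 10 11 12 13 14 15 16 17 18 19 20 21 22 23
G :  0  1  2  3  0  1  2  3  0  1  2  3  0  1  2  3  0  1  2  3  0  1  2  3
G_A(23) = 3.
Stack B, S = {5, 9}:
G(0) = 0
G(1) = mex{} = 0
G(2) = mex{} = 0
G(3) = mex{} = 0
G(4) = mex{} = 0
G(5) = mex{0} = 1
G(6) = mex{0} = 1
G(7) = mex{0} = 1
G(8) = mex{0} = 1
G(9) = mex{0,0} = 1
G(10) = mex{1,0} = 2
G(11) = mex{1,0} = 2
G(12) = mex{1,0} = 2
G(13) = mex{1,0} = 2
G(14) = mex{1,1} = 0
G(15) = mex{2,1} = 0
G(16) = mex{2,1} = 0
G(17) = mex{2,1} = 0
G_B(17) = 0.
Combined Grundy value = 3 ⊕ 0 = 3.
A winning move leaves total XOR = 0, i.e. changes one component's Grundy value g to g ⊕ X where X is the current total.
Stack A: need g' = 3⊕3 = 0. Options: 23−1→G=2, 23−2→G=1, 23−3→G=0, 23−5→G=2. Hits: 1.
Stack B: need g' = 0⊕3 = 3. Options: 17−5→G=2, 17−9→G=1. Hits: 0.

1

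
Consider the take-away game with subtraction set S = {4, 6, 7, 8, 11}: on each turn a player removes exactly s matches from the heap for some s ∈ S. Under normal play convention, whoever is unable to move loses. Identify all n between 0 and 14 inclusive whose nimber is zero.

0, 1, 2, 3

n :  0  1  2  3  4  5  6  7  8  9 10 11 12 13 14
G :  0  0  0  0  1  1  1  1  2  2  2  2  3  3  3
P-positions are exactly the n with G(n) = 0.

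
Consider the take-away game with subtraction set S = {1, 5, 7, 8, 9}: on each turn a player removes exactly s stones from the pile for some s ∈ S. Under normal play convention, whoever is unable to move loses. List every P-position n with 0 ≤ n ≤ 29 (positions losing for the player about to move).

0, 2, 4, 6, 16, 18, 20, 22

n :  0  1  2  3  4  5  6  7  8  9 10 11 12 13 14 15 16 17 18 19 20 21 22 23 24 25 26 27 28 29
G :  0  1  0  1  0  1  0  1  2  3  2  3  2  3  2  3  0  1  0  1  0  1  0  1  2  3  2  3  2  3
P-positions are exactly the n with G(n) = 0.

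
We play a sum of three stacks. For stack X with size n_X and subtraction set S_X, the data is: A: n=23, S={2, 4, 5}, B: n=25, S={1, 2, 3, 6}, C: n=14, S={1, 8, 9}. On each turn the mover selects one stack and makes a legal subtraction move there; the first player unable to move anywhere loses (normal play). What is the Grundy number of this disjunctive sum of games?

2

Stack A, S = {2, 4, 5}:
n :  0  1  2  3  4  5  6  7  8  9 10 11 12 13 14 15 16 17 18 19 20 21 22 23
G :  0  0  1  1  2  2  3  0  0  1  1  2  2  3  0  0  1  1  2  2  3  0  0  1
G_A(23) = 1.
Stack B, S = {1, 2, 3, 6}:
G(0) = 0
G(1) = mex{0} = 1
G(2) = mex{1,0} = 2
G(3) = mex{2,1,0} = 3
G(4) = mex{3,2,1} = 0
G(5) = mex{0,3,2} = 1
G(6) = mex{1,0,3,0} = 2
G(7) = mex{2,1,0,1} = 3
G(8) = mex{3,2,1,2} = 0
G(9) = mex{0,3,2,3} = 1
G(10) = mex{1,0,3,0} = 2
G(11) = mex{2,1,0,1} = 3
G(12) = mex{3,2,1,2} = 0
G(13) = mex{0,3,2,3} = 1
G(14) = mex{1,0,3,0} = 2
G(15) = mex{2,1,0,1} = 3
G(16) = mex{3,2,1,2} = 0
G(17) = mex{0,3,2,3} = 1
G(18) = mex{1,0,3,0} = 2
G(19) = mex{2,1,0,1} = 3
G(20) = mex{3,2,1,2} = 0
G(21) = mex{0,3,2,3} = 1
G(22) = mex{1,0,3,0} = 2
G(23) = mex{2,1,0,1} = 3
G(24) = mex{3,2,1,2} = 0
G(25) = mex{0,3,2,3} = 1
G_B(25) = 1.
Stack C, S = {1, 8, 9}:
n :  0  1  2  3  4  5  6  7  8  9 10 11 12 13 14
G :  0  1  0  1  0  1  0  1  2  3  2  3  2  3  2
G_C(14) = 2.
Combined Grundy value = 1 ⊕ 1 ⊕ 2 = 2.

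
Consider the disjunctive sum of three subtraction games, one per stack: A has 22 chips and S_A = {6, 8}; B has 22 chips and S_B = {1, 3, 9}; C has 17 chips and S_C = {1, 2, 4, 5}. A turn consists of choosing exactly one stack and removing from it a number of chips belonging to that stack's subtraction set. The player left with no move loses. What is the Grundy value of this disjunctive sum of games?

3

Stack A, S = {6, 8}:
G(0) = 0
G(1) = mex{} = 0
G(2) = mex{} = 0
G(3) = mex{} = 0
G(4) = mex{} = 0
G(5) = mex{} = 0
G(6) = mex{0} = 1
G(7) = mex{0} = 1
G(8) = mex{0,0} = 1
G(9) = mex{0,0} = 1
G(10) = mex{0,0} = 1
G(11) = mex{0,0} = 1
G(12) = mex{1,0} = 2
G(13) = mex{1,0} = 2
G(14) = mex{1,1} = 0
G(15) = mex{1,1} = 0
G(16) = mex{1,1} = 0
G(17) = mex{1,1} = 0
G(18) = mex{2,1} = 0
G(19) = mex{2,1} = 0
G(20) = mex{0,2} = 1
G(21) = mex{0,2} = 1
G(22) = mex{0,0} = 1
G_A(22) = 1.
Stack B, S = {1, 3, 9}:
G(0) = 0
G(1) = mex{0} = 1
G(2) = mex{1} = 0
G(3) = mex{0,0} = 1
G(4) = mex{1,1} = 0
G(5) = mex{0,0} = 1
G(6) = mex{1,1} = 0
G(7) = mex{0,0} = 1
G(8) = mex{1,1} = 0
G(9) = mex{0,0,0} = 1
G(10) = mex{1,1,1} = 0
G(11) = mex{0,0,0} = 1
G(12) = mex{1,1,1} = 0
G(13) = mex{0,0,0} = 1
G(14) = mex{1,1,1} = 0
G(15) = mex{0,0,0} = 1
G(16) = mex{1,1,1} = 0
G(17) = mex{0,0,0} = 1
G(18) = mex{1,1,1} = 0
G(19) = mex{0,0,0} = 1
G(20) = mex{1,1,1} = 0
G(21) = mex{0,0,0} = 1
G(22) = mex{1,1,1} = 0
G_B(22) = 0.
Stack C, S = {1, 2, 4, 5}:
G(0) = 0
G(1) = mex{0} = 1
G(2) = mex{1,0} = 2
G(3) = mex{2,1} = 0
G(4) = mex{0,2,0} = 1
G(5) = mex{1,0,1,0} = 2
G(6) = mex{2,1,2,1} = 0
G(7) = mex{0,2,0,2} = 1
G(8) = mex{1,0,1,0} = 2
G(9) = mex{2,1,2,1} = 0
G(10) = mex{0,2,0,2} = 1
G(11) = mex{1,0,1,0} = 2
G(12) = mex{2,1,2,1} = 0
G(13) = mex{0,2,0,2} = 1
G(14) = mex{1,0,1,0} = 2
G(15) = mex{2,1,2,1} = 0
G(16) = mex{0,2,0,2} = 1
G(17) = mex{1,0,1,0} = 2
G_C(17) = 2.
Combined Grundy value = 1 ⊕ 0 ⊕ 2 = 3.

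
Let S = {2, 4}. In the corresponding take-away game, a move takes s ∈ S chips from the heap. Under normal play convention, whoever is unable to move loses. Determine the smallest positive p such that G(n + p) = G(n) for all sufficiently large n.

6

n :  0  1  2  3  4  5  6  7  8  9 10 11 12 13 14
G :  0  0  1  1  2  2  0  0  1  1  2  2  0  0  1
G(n+6) = G(n) holds for n = 0,…,3 (a full window of length max(S) = 4), so the sequence is purely periodic with period 6.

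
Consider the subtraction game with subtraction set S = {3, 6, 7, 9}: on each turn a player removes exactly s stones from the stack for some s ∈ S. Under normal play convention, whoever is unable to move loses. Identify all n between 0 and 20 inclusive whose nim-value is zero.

n :  0  1  2  3  4  5  6  7  8  9 10 11 12 13 14 15 16 17 18 19 20
G :  0  0  0  1  1  1  2  2  2  3  3  3  0  0  0  1  1  1  2  2  2
P-positions are exactly the n with G(n) = 0.

0, 1, 2, 12, 13, 14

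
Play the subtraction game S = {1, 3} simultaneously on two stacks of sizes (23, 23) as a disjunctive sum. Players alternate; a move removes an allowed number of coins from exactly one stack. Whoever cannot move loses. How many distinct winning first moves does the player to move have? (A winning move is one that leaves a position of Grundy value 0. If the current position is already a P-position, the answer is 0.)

All stacks use S = {1, 3}:
n :  0  1  2  3  4  5  6  7  8  9 10 11 12 13 14 15 16 17 18 19 20 21 22 23
G :  0  1  0  1  0  1  0  1  0  1  0  1  0  1  0  1  0  1  0  1  0  1  0  1
Stack A: G(23) = 1.
Stack B: G(23) = 1.
Combined Grundy value = 1 ⊕ 1 = 0.
A winning move leaves total XOR = 0, i.e. changes one component's Grundy value g to g ⊕ X where X is the current total.
Stack A: target g' = 1⊕0 = 1, but every legal move changes the Grundy value (mex property), so 0 moves.
Stack B: target g' = 1⊕0 = 1, but every legal move changes the Grundy value (mex property), so 0 moves.

0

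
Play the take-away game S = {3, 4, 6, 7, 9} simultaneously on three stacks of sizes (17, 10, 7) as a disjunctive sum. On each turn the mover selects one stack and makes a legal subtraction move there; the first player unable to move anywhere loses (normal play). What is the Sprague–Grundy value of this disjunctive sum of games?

All stacks use S = {3, 4, 6, 7, 9}:
n :  0  1  2  3  4  5  6  7  8  9 10 11 12 13 14 15 16 17
G :  0  0  0  1  1  1  2  2  2  3  3  3  0  0  0  1  1  1
Stack A: G(17) = 1.
Stack B: G(10) = 3.
Stack C: G(7) = 2.
Combined Grundy value = 1 ⊕ 3 ⊕ 2 = 0.

0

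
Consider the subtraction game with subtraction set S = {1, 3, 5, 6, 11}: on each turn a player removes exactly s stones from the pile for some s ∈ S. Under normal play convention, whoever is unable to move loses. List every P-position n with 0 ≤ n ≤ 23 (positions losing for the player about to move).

n :  0  1  2  3  4  5  6  7  8  9 10 11 12 13 14 15 16 17 18 19 20 21 22 23
G :  0  1  0  1  0  1  2  3  2  3  2  3  0  1  0  1  0  1  2  3  2  3  2  3
P-positions are exactly the n with G(n) = 0.

0, 2, 4, 12, 14, 16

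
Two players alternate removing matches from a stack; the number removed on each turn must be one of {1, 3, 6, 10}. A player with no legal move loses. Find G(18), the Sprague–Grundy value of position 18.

0

G(0) = 0
G(1) = mex{0} = 1
G(2) = mex{1} = 0
G(3) = mex{0,0} = 1
G(4) = mex{1,1} = 0
G(5) = mex{0,0} = 1
G(6) = mex{1,1,0} = 2
G(7) = mex{2,0,1} = 3
G(8) = mex{3,1,0} = 2
G(9) = mex{2,2,1} = 0
G(10) = mex{0,3,0,0} = 1
G(11) = mex{1,2,1,1} = 0
G(12) = mex{0,0,2,0} = 1
G(13) = mex{1,1,3,1} = 0
G(14) = mex{0,0,2,0} = 1
G(15) = mex{1,1,0,1} = 2
G(16) = mex{2,0,1,2} = 3
G(17) = mex{3,1,0,3} = 2
G(18) = mex{2,2,1,2} = 0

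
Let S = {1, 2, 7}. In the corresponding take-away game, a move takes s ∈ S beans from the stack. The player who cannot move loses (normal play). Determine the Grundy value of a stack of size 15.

G(0) = 0
G(1) = mex{0} = 1
G(2) = mex{1,0} = 2
G(3) = mex{2,1} = 0
G(4) = mex{0,2} = 1
G(5) = mex{1,0} = 2
G(6) = mex{2,1} = 0
G(7) = mex{0,2,0} = 1
G(8) = mex{1,0,1} = 2
G(9) = mex{2,1,2} = 0
G(10) = mex{0,2,0} = 1
G(11) = mex{1,0,1} = 2
G(12) = mex{2,1,2} = 0
G(13) = mex{0,2,0} = 1
G(14) = mex{1,0,1} = 2
G(15) = mex{2,1,2} = 0

0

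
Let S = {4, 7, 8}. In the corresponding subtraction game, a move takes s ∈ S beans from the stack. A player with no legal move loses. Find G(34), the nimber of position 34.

n :  0  1  2  3  4  5  6  7  8  9 10 11 12 13 14 15 16 17 18 19 20 21 22 23 24 25 26 27 28 29 30 31 32 33 34
G :  0  0  0  0  1  1  1  1  2  2  2  2  0  0  0  0  1  1  1  1  2  2  2  2  0  0  0  0  1  1  1  1  2  2  2

2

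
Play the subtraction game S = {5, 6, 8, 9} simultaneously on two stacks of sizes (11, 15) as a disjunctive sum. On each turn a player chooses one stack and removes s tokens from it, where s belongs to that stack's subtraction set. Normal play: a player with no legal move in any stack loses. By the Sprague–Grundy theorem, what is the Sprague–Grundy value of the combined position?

All stacks use S = {5, 6, 8, 9}:
n :  0  1  2  3  4  5  6  7  8  9 10 11 12 13 14 15
G :  0  0  0  0  0  1  1  1  1  1  2  2  2  2  0  0
Stack A: G(11) = 2.
Stack B: G(15) = 0.
Combined Grundy value = 2 ⊕ 0 = 2.

2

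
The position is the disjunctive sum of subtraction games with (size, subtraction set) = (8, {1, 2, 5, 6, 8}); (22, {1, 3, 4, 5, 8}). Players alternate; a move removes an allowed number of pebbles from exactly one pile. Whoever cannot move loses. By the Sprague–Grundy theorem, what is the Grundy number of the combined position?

3

Pile A, S = {1, 2, 5, 6, 8}:
n : 0 1 2 3 4 5 6 7 8
G : 0 1 2 0 1 2 3 0 1
G_A(8) = 1.
Pile B, S = {1, 3, 4, 5, 8}:
G(0) = 0
G(1) = mex{0} = 1
G(2) = mex{1} = 0
G(3) = mex{0,0} = 1
G(4) = mex{1,1,0} = 2
G(5) = mex{2,0,1,0} = 3
G(6) = mex{3,1,0,1} = 2
G(7) = mex{2,2,1,0} = 3
G(8) = mex{3,3,2,1,0} = 4
G(9) = mex{4,2,3,2,1} = 0
G(10) = mex{0,3,2,3,0} = 1
G(11) = mex{1,4,3,2,1} = 0
G(12) = mex{0,0,4,3,2} = 1
G(13) = mex{1,1,0,4,3} = 2
G(14) = mex{2,0,1,0,2} = 3
G(15) = mex{3,1,0,1,3} = 2
G(16) = mex{2,2,1,0,4} = 3
G(17) = mex{3,3,2,1,0} = 4
G(18) = mex{4,2,3,2,1} = 0
G(19) = mex{0,3,2,3,0} = 1
G(20) = mex{1,4,3,2,1} = 0
G(21) = mex{0,0,4,3,2} = 1
G(22) = mex{1,1,0,4,3} = 2
G_B(22) = 2.
Combined Grundy value = 1 ⊕ 2 = 3.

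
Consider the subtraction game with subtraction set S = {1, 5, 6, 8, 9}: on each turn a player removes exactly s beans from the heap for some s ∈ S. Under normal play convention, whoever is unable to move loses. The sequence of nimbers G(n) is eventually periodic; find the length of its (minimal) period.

14

G(0) = 0
G(1) = mex{0} = 1
G(2) = mex{1} = 0
G(3) = mex{0} = 1
G(4) = mex{1} = 0
G(5) = mex{0,0} = 1
G(6) = mex{1,1,0} = 2
G(7) = mex{2,0,1} = 3
G(8) = mex{3,1,0,0} = 2
G(9) = mex{2,0,1,1,0} = 3
G(10) = mex{3,1,0,0,1} = 2
G(11) = mex{2,2,1,1,0} = 3
G(12) = mex{3,3,2,0,1} = 4
G(13) = mex{4,2,3,1,0} = 5
G(14) = mex{5,3,2,2,1} = 0
G(15) = mex{0,2,3,3,2} = 1
G(16) = mex{1,3,2,2,3} = 0
G(17) = mex{0,4,3,3,2} = 1
G(18) = mex{1,5,4,2,3} = 0
G(19) = mex{0,0,5,3,2} = 1
G(20) = mex{1,1,0,4,3} = 2
G(21) = mex{2,0,1,5,4} = 3
G(22) = mex{3,1,0,0,5} = 2
G(23) = mex{2,0,1,1,0} = 3
G(24) = mex{3,1,0,0,1} = 2
G(25) = mex{2,2,1,1,0} = 3
G(26) = mex{3,3,2,0,1} = 4
G(27) = mex{4,2,3,1,0} = 5
G(28) = mex{5,3,2,2,1} = 0
G(29) = mex{0,2,3,3,2} = 1
G(n+14) = G(n) holds for n = 0,…,8 (a full window of length max(S) = 9), so the sequence is purely periodic with period 14.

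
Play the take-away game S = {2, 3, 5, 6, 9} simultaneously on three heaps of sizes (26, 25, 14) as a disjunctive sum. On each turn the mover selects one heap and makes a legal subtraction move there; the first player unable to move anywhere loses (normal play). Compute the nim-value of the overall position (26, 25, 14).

3

All heaps use S = {2, 3, 5, 6, 9}:
G(0) = 0
G(1) = mex{} = 0
G(2) = mex{0} = 1
G(3) = mex{0,0} = 1
G(4) = mex{1,0} = 2
G(5) = mex{1,1,0} = 2
G(6) = mex{2,1,0,0} = 3
G(7) = mex{2,2,1,0} = 3
G(8) = mex{3,2,1,1} = 0
G(9) = mex{3,3,2,1,0} = 4
G(10) = mex{0,3,2,2,0} = 1
G(11) = mex{4,0,3,2,1} = 5
G(12) = mex{1,4,3,3,1} = 0
G(13) = mex{5,1,0,3,2} = 4
G(14) = mex{0,5,4,0,2} = 1
G(15) = mex{4,0,1,4,3} = 2
G(16) = mex{1,4,5,1,3} = 0
G(17) = mex{2,1,0,5,0} = 3
G(18) = mex{0,2,4,0,4} = 1
G(19) = mex{3,0,1,4,1} = 2
G(20) = mex{1,3,2,1,5} = 0
G(21) = mex{2,1,0,2,0} = 3
G(22) = mex{0,2,3,0,4} = 1
G(23) = mex{3,0,1,3,1} = 2
G(24) = mex{1,3,2,1,2} = 0
G(25) = mex{2,1,0,2,0} = 3
G(26) = mex{0,2,3,0,3} = 1
Heap A: G(26) = 1.
Heap B: G(25) = 3.
Heap C: G(14) = 1.
Combined Grundy value = 1 ⊕ 3 ⊕ 1 = 3.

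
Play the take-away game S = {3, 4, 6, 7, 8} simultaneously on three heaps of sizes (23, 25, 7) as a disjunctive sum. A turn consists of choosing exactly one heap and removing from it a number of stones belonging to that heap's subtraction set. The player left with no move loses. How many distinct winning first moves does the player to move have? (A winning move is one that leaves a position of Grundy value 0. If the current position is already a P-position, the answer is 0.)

All heaps use S = {3, 4, 6, 7, 8}:
n :  0  1  2  3  4  5  6  7  8  9 10 11 12 13 14 15 16 17 18 19 20 21 22 23 24 25
G :  0  0  0  1  1  1  2  2  2  3  3  0  0  0  1  1  1  2  2  2  3  3  0  0  0  1
Heap A: G(23) = 0.
Heap B: G(25) = 1.
Heap C: G(7) = 2.
Combined Grundy value = 0 ⊕ 1 ⊕ 2 = 3.
A winning move leaves total XOR = 0, i.e. changes one component's Grundy value g to g ⊕ X where X is the current total.
Heap A: need g' = 0⊕3 = 3. Options: 23−3→G=3, 23−4→G=2, 23−6→G=2, 23−7→G=1, 23−8→G=1. Hits: 1.
Heap B: need g' = 1⊕3 = 2. Options: 25−3→G=0, 25−4→G=3, 25−6→G=2, 25−7→G=2, 25−8→G=2. Hits: 3.
Heap C: need g' = 2⊕3 = 1. Options: 7−3→G=1, 7−4→G=1, 7−6→G=0, 7−7→G=0. Hits: 2.

6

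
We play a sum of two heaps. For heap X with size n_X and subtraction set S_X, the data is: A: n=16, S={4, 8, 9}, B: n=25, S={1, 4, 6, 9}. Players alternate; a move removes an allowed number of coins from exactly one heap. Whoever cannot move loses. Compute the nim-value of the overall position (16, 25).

0

Heap A, S = {4, 8, 9}:
n :  0  1  2  3  4  5  6  7  8  9 10 11 12 13 14 15 16
G :  0  0  0  0  1  1  1  1  2  2  2  2  3  0  0  0  0
G_A(16) = 0.
Heap B, S = {1, 4, 6, 9}:
n :  0  1  2  3  4  5  6  7  8  9 10 11 12 13 14 15 16 17 18 19 20 21 22 23 24 25
G :  0  1  0  1  2  0  1  0  1  2  0  1  0  1  2  0  1  0  1  2  0  1  0  1  2  0
G_B(25) = 0.
Combined Grundy value = 0 ⊕ 0 = 0.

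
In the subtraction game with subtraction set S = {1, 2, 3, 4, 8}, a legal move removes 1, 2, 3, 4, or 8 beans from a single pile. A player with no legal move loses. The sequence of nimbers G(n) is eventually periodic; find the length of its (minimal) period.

n :  0  1  2  3  4  5  6  7  8  9 10 11 12 13 14
G :  0  1  2  3  4  0  1  2  3  4  0  1  2  3  4
G(n+5) = G(n) holds for n = 0,…,7 (a full window of length max(S) = 8), so the sequence is purely periodic with period 5.

5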